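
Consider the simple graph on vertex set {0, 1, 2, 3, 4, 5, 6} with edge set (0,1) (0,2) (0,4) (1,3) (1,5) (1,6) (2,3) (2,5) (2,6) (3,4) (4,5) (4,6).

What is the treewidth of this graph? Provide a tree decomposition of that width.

Treewidth 3.
One such decomposition:
Bags: B1 = {1, 2, 4, 5}  B2 = {1, 2, 4, 6}  B3 = {0, 1, 2, 4}  B4 = {1, 2, 3, 4}
Tree: B1–B2, B2–B3, B3–B4

The largest bag has 4 vertices, giving width 3; this decomposition certifies tw(G) ≤ 3. For the lower bound: the 4 vertex sets {1,5}, {2,6}, {4}, {0} are disjoint, each induces a connected subgraph, and every pair is joined by at least one edge of G. Contracting each set to a single vertex therefore yields K_{4} as a minor, and since treewidth is minor-monotone, tw(G) ≥ tw(K_{4}) = 3. The upper and lower bounds meet at 3, so that is the treewidth.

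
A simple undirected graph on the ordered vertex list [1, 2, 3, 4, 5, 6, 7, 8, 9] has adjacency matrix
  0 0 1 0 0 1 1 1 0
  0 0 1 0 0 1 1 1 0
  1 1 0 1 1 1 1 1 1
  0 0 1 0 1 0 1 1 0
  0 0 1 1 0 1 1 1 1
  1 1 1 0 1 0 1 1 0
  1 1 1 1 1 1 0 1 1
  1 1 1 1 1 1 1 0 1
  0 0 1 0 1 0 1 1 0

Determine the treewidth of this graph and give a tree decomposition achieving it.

The largest bag has 5 vertices, giving width 4; this decomposition certifies tw(G) ≤ 4. For the lower bound, the 5 vertices {1, 3, 6, 7, 8} are pairwise adjacent, and any tree decomposition puts a clique entirely inside one bag — forcing width ≥ 4. The upper and lower bounds meet at 4, so that is the treewidth.

Treewidth 4.
One optimal decomposition is:
Bags: B1 = {3, 5, 6, 7, 8}  B2 = {3, 5, 7, 8, 9}  B3 = {2, 3, 6, 7, 8}  B4 = {3, 4, 5, 7, 8}  B5 = {1, 3, 6, 7, 8}
Tree: B1–B2, B1–B3, B2–B4, B3–B5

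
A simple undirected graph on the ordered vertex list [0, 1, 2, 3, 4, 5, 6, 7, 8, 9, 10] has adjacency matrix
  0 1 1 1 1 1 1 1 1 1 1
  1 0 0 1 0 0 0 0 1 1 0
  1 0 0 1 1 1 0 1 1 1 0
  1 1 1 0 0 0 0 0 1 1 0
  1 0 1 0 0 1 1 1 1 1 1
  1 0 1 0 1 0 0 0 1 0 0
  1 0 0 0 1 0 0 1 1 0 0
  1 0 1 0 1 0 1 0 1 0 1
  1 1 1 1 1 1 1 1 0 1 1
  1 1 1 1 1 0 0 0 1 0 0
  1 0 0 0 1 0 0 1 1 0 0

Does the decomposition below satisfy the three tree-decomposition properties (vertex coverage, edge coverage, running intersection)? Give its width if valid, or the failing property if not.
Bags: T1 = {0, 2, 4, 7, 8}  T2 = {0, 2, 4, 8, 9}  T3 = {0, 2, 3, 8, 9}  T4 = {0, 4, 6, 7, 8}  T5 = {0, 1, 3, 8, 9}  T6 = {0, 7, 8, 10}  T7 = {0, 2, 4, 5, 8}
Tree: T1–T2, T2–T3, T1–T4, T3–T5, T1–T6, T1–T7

A tree decomposition must satisfy three properties: every vertex lies in some bag; for every edge, both endpoints lie together in some bag; and for every vertex, the bags containing it form a connected subtree. Here edge (4,10) lies in no bag, so the decomposition is invalid.

No — edge (4,10) lies in no bag.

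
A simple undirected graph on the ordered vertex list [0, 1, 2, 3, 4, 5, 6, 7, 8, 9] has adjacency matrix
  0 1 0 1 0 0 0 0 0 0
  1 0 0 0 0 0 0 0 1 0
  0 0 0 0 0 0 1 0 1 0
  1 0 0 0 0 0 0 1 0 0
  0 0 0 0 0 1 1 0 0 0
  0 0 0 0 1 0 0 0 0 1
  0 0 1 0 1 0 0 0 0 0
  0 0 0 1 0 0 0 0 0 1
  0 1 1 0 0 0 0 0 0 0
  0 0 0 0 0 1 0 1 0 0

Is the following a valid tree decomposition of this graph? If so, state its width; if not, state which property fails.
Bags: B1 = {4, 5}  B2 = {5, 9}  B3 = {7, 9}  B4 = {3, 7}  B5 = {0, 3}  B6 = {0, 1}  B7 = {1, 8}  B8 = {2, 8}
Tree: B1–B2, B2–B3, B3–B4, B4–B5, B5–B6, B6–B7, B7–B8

No — vertex 6 appears in no bag.

A tree decomposition must satisfy three properties: every vertex lies in some bag; for every edge, both endpoints lie together in some bag; and for every vertex, the bags containing it form a connected subtree. Here vertex 6 appears in no bag, so the decomposition is invalid.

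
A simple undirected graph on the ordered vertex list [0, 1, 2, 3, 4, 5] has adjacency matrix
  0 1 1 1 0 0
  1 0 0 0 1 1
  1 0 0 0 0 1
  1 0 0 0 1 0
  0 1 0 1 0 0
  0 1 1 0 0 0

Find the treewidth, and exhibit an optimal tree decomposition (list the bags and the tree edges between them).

The largest bag has 3 vertices, giving width 2; this decomposition certifies tw(G) ≤ 2. The edges 5–2–0–1–5 form a cycle, so G is not a tree and its treewidth is at least 2. Combining the bounds, tw(G) = 2.

Treewidth 2.
One such decomposition:
Bags: B1 = {1, 2, 5}  B2 = {0, 1, 2}  B3 = {0, 1, 4}  B4 = {0, 3, 4}
Tree: B1–B2, B2–B3, B3–B4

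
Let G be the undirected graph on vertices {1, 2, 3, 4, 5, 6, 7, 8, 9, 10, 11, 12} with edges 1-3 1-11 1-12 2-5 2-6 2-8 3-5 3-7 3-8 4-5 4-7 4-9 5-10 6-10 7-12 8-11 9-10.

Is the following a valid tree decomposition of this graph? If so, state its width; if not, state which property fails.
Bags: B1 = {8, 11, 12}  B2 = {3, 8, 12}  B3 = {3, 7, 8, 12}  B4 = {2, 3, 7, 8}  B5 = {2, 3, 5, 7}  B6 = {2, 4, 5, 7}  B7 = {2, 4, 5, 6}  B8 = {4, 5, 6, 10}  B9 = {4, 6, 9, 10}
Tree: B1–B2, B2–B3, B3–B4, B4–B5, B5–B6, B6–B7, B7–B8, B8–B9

No — vertex 1 appears in no bag.

A tree decomposition must satisfy three properties: every vertex lies in some bag; for every edge, both endpoints lie together in some bag; and for every vertex, the bags containing it form a connected subtree. Here vertex 1 appears in no bag, so the decomposition is invalid.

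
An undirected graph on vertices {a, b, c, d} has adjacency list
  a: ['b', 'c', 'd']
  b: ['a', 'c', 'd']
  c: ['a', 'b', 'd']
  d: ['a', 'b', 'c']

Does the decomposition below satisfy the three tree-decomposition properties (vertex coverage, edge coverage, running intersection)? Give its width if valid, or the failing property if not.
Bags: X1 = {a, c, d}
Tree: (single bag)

A tree decomposition must satisfy three properties: every vertex lies in some bag; for every edge, both endpoints lie together in some bag; and for every vertex, the bags containing it form a connected subtree. Here vertex b appears in no bag, so the decomposition is invalid.

No — vertex b appears in no bag.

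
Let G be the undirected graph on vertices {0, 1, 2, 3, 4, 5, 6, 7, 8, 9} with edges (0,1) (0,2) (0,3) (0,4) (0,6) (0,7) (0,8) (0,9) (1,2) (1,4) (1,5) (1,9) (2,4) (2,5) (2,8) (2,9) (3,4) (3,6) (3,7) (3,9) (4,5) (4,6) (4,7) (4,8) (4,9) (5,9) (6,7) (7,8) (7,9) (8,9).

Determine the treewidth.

4

A width-4 tree decomposition is:
Bags: B1 = {0, 1, 2, 4, 9}  B2 = {1, 2, 4, 5, 9}  B3 = {0, 2, 4, 8, 9}  B4 = {0, 4, 7, 8, 9}  B5 = {0, 3, 4, 7, 9}  B6 = {0, 3, 4, 6, 7}
Tree: B1–B2, B1–B3, B3–B4, B4–B5, B5–B6
Each bag holds 5 vertices, so the decomposition has width 4, which upper-bounds the treewidth. For the lower bound, the 5 vertices {0, 2, 4, 8, 9} are pairwise adjacent, and any tree decomposition puts a clique entirely inside one bag — forcing width ≥ 4. Combining the bounds, tw(G) = 4.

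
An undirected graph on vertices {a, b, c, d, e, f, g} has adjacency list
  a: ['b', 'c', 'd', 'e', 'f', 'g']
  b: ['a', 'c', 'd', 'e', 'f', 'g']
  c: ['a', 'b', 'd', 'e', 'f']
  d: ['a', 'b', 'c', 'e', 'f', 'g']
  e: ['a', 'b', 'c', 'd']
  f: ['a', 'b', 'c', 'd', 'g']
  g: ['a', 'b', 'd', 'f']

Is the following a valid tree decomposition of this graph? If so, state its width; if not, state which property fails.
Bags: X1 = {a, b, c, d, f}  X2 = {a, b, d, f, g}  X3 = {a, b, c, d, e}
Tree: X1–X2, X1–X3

Yes; width 4.

Vertex coverage: the bags together contain {a, b, c, d, e, f, g}, the full vertex set. Edge coverage: each edge of G has both endpoints in at least one bag. Running intersection: for every vertex, the bags containing it form a connected subtree. All three properties hold, so this is a valid tree decomposition of width max|bag| − 1 = 4, and hence tw(G) ≤ 4.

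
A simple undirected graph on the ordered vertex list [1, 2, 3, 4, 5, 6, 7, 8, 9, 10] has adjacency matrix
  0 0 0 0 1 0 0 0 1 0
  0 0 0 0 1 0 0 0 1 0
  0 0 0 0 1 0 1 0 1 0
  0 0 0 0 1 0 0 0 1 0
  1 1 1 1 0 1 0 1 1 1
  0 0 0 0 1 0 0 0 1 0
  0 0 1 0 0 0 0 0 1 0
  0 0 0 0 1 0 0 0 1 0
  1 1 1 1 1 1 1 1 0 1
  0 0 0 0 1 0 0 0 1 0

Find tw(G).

2

A width-2 tree decomposition is:
Bags: B1 = {5, 8, 9}  B2 = {1, 5, 9}  B3 = {5, 9, 10}  B4 = {4, 5, 9}  B5 = {2, 5, 9}  B6 = {3, 5, 9}  B7 = {5, 6, 9}  B8 = {3, 7, 9}
Tree: B1–B2, B1–B3, B3–B4, B3–B5, B3–B6, B6–B7, B6–B8
Each bag holds 3 vertices, so the decomposition has width 2, which upper-bounds the treewidth. On the other hand G contains the 3-clique {1, 5, 9}. A clique must lie in a single bag of any decomposition, so no decomposition can have width below 2. Hence tw(G) = 2 exactly.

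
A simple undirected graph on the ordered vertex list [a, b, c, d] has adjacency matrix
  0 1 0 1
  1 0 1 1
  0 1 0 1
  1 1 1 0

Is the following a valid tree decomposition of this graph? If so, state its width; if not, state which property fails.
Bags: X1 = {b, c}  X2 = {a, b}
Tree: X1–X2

No — vertex d appears in no bag.

A tree decomposition must satisfy three properties: every vertex lies in some bag; for every edge, both endpoints lie together in some bag; and for every vertex, the bags containing it form a connected subtree. Here vertex d appears in no bag, so the decomposition is invalid.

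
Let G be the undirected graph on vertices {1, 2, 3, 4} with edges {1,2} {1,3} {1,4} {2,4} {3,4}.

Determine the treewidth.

2

A width-2 tree decomposition is:
Bags: B1 = {1, 2, 4}  B2 = {1, 3, 4}
Tree: B1–B2
Every bag has size at most 3, so the width is 3 − 1 = 2 and tw(G) ≤ 2. Conversely, {1, 2, 4} is a clique of size 3, and the vertices of any clique must share a bag in every tree decomposition; so some bag has ≥ 3 vertices and tw(G) ≥ 2. Therefore the treewidth is 2.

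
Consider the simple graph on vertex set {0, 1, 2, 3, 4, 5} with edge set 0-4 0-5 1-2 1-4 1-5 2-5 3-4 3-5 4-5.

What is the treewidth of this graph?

2

A width-2 tree decomposition is:
Bags: B1 = {3, 4, 5}  B2 = {1, 4, 5}  B3 = {0, 4, 5}  B4 = {1, 2, 5}
Tree: B1–B2, B2–B3, B2–B4
The largest bag has 3 vertices, giving width 2; this decomposition certifies tw(G) ≤ 2. Conversely, {1, 2, 5} is a clique of size 3, and the vertices of any clique must share a bag in every tree decomposition; so some bag has ≥ 3 vertices and tw(G) ≥ 2. Combining the bounds, tw(G) = 2.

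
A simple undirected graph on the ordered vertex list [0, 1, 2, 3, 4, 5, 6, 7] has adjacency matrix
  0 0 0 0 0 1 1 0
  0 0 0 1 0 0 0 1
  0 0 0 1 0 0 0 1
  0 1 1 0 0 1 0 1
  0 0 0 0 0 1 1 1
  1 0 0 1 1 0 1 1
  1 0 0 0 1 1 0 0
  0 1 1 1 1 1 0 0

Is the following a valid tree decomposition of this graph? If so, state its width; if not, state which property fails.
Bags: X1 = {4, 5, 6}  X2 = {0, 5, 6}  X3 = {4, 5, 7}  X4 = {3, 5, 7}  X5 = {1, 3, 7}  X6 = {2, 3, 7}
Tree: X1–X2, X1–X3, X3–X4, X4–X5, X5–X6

Vertex coverage: the bags together contain {0, 1, 2, 3, 4, 5, 6, 7}, the full vertex set. Edge coverage: each edge of G has both endpoints in at least one bag. Running intersection: for every vertex, the bags containing it form a connected subtree. All three properties hold, so this is a valid tree decomposition of width max|bag| − 1 = 2, and hence tw(G) ≤ 2.

Yes; width 2.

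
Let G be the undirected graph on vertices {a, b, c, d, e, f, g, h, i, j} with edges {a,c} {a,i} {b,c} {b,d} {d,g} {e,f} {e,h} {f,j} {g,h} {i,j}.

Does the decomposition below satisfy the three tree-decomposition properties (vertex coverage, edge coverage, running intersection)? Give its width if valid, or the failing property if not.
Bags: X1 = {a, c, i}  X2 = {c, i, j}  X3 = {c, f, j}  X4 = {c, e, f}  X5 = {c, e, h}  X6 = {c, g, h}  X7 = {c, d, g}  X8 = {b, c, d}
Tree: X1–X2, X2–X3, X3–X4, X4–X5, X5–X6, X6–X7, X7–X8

Yes; width 2.

Checking the three conditions: (i) the bags cover all of {a, b, c, d, e, f, g, h, i, j}; (ii) for each edge, some bag contains both endpoints; (iii) the bags containing any fixed vertex form a subtree. All hold, so the decomposition is valid with width 3 − 1 = 2.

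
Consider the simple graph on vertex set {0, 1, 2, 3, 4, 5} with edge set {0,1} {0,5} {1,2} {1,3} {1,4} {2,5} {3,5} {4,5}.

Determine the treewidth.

2

A width-2 tree decomposition is:
Bags: B1 = {0, 1, 5}  B2 = {1, 4, 5}  B3 = {1, 2, 5}  B4 = {1, 3, 5}
Tree: B1–B2, B2–B3, B3–B4
Each bag holds 3 vertices, so the decomposition has width 2, which upper-bounds the treewidth. The edges 0–1–4–5–0 form a cycle, so G is not a tree and its treewidth is at least 2. Combining the bounds, tw(G) = 2.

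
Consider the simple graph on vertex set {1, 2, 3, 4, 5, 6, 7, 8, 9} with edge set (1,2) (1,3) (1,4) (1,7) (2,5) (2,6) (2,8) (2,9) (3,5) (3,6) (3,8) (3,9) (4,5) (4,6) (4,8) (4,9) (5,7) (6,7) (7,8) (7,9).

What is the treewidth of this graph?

4

A width-4 tree decomposition is:
Bags: B1 = {2, 3, 4, 6, 7}  B2 = {2, 3, 4, 7, 9}  B3 = {1, 2, 3, 4, 7}  B4 = {2, 3, 4, 7, 8}  B5 = {2, 3, 4, 5, 7}
Tree: B1–B2, B2–B3, B3–B4, B4–B5
The largest bag has 5 vertices, giving width 4; this decomposition certifies tw(G) ≤ 4. For the lower bound: the 5 vertex sets {6,7}, {4,9}, {1,3}, {2}, {8} are disjoint, each induces a connected subgraph, and every pair is joined by at least one edge of G. Contracting each set to a single vertex therefore yields K_{5} as a minor, and since treewidth is minor-monotone, tw(G) ≥ tw(K_{5}) = 4. The upper and lower bounds meet at 4, so that is the treewidth.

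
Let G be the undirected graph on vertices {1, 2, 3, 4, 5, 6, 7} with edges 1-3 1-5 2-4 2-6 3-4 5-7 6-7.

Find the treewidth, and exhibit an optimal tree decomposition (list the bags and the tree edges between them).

Treewidth 2.
Bags: B1 = {2, 4, 6}  B2 = {4, 6, 7}  B3 = {4, 5, 7}  B4 = {1, 4, 5}  B5 = {1, 3, 4}
Tree: B1–B2, B2–B3, B3–B4, B4–B5

Every bag has size at most 3, so the width is 3 − 1 = 2 and tw(G) ≤ 2. The edges 4–2–6–7–5–1–3–4 form a cycle, so G is not a tree and its treewidth is at least 2. Therefore the treewidth is 2.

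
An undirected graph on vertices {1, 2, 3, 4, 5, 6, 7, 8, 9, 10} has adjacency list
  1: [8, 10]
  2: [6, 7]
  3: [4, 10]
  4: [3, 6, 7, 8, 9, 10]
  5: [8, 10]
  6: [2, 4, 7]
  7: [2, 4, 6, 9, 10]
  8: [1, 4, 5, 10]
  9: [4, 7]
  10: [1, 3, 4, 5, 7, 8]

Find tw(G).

A width-2 tree decomposition is:
Bags: B1 = {4, 8, 10}  B2 = {3, 4, 10}  B3 = {4, 7, 10}  B4 = {4, 6, 7}  B5 = {4, 7, 9}  B6 = {5, 8, 10}  B7 = {2, 6, 7}  B8 = {1, 8, 10}
Tree: B1–B2, B1–B3, B3–B4, B3–B5, B1–B6, B4–B7, B6–B8
Each bag holds 3 vertices, so the decomposition has width 2, which upper-bounds the treewidth. For the lower bound, the 3 vertices {1, 8, 10} are pairwise adjacent, and any tree decomposition puts a clique entirely inside one bag — forcing width ≥ 2. The upper and lower bounds meet at 2, so that is the treewidth.

2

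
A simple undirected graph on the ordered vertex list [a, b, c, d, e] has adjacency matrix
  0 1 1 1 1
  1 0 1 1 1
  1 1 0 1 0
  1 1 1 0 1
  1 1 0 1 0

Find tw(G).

3

A width-3 tree decomposition is:
Bags: B1 = {a, b, d, e}  B2 = {a, b, c, d}
Tree: B1–B2
Every bag has size at most 4, so the width is 4 − 1 = 3 and tw(G) ≤ 3. Conversely, {a, b, d, e} is a clique of size 4, and the vertices of any clique must share a bag in every tree decomposition; so some bag has ≥ 4 vertices and tw(G) ≥ 3. Hence tw(G) = 3 exactly.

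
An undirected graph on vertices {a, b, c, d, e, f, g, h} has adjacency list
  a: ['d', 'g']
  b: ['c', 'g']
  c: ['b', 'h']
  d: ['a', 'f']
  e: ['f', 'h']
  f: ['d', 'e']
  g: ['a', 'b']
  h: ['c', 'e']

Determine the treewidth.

A width-2 tree decomposition is:
Bags: B1 = {a, b, g}  B2 = {a, b, c}  B3 = {a, c, h}  B4 = {a, e, h}  B5 = {a, e, f}  B6 = {a, d, f}
Tree: B1–B2, B2–B3, B3–B4, B4–B5, B5–B6
The largest bag has 3 vertices, giving width 2; this decomposition certifies tw(G) ≤ 2. The edges a–g–b–c–h–e–f–d–a form a cycle, so G is not a tree and its treewidth is at least 2. Therefore the treewidth is 2.

2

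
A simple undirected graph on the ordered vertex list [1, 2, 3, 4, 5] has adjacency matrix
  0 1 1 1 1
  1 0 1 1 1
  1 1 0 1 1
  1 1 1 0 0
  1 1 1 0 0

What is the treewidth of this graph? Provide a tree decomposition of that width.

Every bag has size at most 4, so the width is 4 − 1 = 3 and tw(G) ≤ 3. Conversely, {1, 2, 3, 4} is a clique of size 4, and the vertices of any clique must share a bag in every tree decomposition; so some bag has ≥ 4 vertices and tw(G) ≥ 3. Combining the bounds, tw(G) = 3.

Treewidth 3.
One such decomposition:
Bags: B1 = {1, 2, 3, 4}  B2 = {1, 2, 3, 5}
Tree: B1–B2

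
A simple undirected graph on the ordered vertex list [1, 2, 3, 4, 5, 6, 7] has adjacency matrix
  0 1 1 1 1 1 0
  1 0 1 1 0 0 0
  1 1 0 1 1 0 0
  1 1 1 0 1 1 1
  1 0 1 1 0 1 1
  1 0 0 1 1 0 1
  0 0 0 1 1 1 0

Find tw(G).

A width-3 tree decomposition is:
Bags: B1 = {1, 4, 5, 6}  B2 = {1, 3, 4, 5}  B3 = {4, 5, 6, 7}  B4 = {1, 2, 3, 4}
Tree: B1–B2, B1–B3, B2–B4
Every bag has size at most 4, so the width is 4 − 1 = 3 and tw(G) ≤ 3. For the lower bound, the 4 vertices {1, 2, 3, 4} are pairwise adjacent, and any tree decomposition puts a clique entirely inside one bag — forcing width ≥ 3. Combining the bounds, tw(G) = 3.

3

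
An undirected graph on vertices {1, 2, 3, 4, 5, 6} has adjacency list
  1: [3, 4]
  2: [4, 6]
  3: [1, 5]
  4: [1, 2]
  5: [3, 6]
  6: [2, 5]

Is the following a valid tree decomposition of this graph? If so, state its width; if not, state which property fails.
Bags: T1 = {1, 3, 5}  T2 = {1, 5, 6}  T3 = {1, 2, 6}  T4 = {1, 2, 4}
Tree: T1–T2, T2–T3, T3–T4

Yes; width 2.

Checking the three conditions: (i) the bags cover all of {1, 2, 3, 4, 5, 6}; (ii) for each edge, some bag contains both endpoints; (iii) the bags containing any fixed vertex form a subtree. All hold, so the decomposition is valid with width 3 − 1 = 2.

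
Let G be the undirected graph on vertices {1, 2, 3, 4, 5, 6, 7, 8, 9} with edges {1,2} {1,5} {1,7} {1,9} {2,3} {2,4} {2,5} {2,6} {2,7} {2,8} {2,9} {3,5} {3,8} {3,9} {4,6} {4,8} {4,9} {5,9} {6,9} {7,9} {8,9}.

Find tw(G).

A width-3 tree decomposition is:
Bags: B1 = {2, 3, 5, 9}  B2 = {1, 2, 5, 9}  B3 = {2, 3, 8, 9}  B4 = {2, 4, 8, 9}  B5 = {2, 4, 6, 9}  B6 = {1, 2, 7, 9}
Tree: B1–B2, B1–B3, B3–B4, B4–B5, B2–B6
Each bag holds 4 vertices, so the decomposition has width 3, which upper-bounds the treewidth. For the lower bound, the 4 vertices {1, 2, 5, 9} are pairwise adjacent, and any tree decomposition puts a clique entirely inside one bag — forcing width ≥ 3. Therefore the treewidth is 3.

3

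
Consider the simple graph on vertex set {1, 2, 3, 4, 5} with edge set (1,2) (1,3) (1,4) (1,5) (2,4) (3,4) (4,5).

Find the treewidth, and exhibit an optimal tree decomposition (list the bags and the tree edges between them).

Treewidth 2.
One such decomposition:
Bags: B1 = {1, 3, 4}  B2 = {1, 4, 5}  B3 = {1, 2, 4}
Tree: B1–B2, B1–B3

Every bag has size at most 3, so the width is 3 − 1 = 2 and tw(G) ≤ 2. Conversely, {1, 2, 4} is a clique of size 3, and the vertices of any clique must share a bag in every tree decomposition; so some bag has ≥ 3 vertices and tw(G) ≥ 2. Therefore the treewidth is 2.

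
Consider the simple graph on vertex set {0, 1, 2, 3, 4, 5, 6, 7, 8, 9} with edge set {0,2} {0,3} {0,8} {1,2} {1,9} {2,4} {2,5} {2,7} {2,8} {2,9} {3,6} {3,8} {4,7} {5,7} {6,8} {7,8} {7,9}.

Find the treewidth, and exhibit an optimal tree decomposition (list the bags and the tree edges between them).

Every bag has size at most 3, so the width is 3 − 1 = 2 and tw(G) ≤ 2. On the other hand G contains the 3-clique {0, 2, 8}. A clique must lie in a single bag of any decomposition, so no decomposition can have width below 2. The upper and lower bounds meet at 2, so that is the treewidth.

Treewidth 2.
One optimal decomposition is:
Bags: B1 = {2, 4, 7}  B2 = {2, 7, 8}  B3 = {0, 2, 8}  B4 = {2, 7, 9}  B5 = {2, 5, 7}  B6 = {0, 3, 8}  B7 = {1, 2, 9}  B8 = {3, 6, 8}
Tree: B1–B2, B2–B3, B2–B4, B2–B5, B3–B6, B4–B7, B6–B8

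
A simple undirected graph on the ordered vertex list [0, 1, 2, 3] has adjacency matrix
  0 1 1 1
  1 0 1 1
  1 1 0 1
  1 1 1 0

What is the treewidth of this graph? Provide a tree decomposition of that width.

A single bag containing all 4 vertices is trivially a valid decomposition of width 3. On the other hand G contains the 4-clique {0, 1, 2, 3}. A clique must lie in a single bag of any decomposition, so no decomposition can have width below 3. Therefore the treewidth is 3.

Treewidth 3.
One optimal decomposition is:
Bags: B1 = {0, 1, 2, 3}
Tree: (single bag)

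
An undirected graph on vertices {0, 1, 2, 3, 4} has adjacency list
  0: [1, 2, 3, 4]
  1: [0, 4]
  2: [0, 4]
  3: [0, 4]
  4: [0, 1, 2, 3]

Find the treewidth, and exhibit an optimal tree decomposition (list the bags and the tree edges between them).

Treewidth 2.
One such decomposition:
Bags: B1 = {0, 3, 4}  B2 = {0, 2, 4}  B3 = {0, 1, 4}
Tree: B1–B2, B1–B3

Every bag has size at most 3, so the width is 3 − 1 = 2 and tw(G) ≤ 2. Conversely, {0, 1, 4} is a clique of size 3, and the vertices of any clique must share a bag in every tree decomposition; so some bag has ≥ 3 vertices and tw(G) ≥ 2. Combining the bounds, tw(G) = 2.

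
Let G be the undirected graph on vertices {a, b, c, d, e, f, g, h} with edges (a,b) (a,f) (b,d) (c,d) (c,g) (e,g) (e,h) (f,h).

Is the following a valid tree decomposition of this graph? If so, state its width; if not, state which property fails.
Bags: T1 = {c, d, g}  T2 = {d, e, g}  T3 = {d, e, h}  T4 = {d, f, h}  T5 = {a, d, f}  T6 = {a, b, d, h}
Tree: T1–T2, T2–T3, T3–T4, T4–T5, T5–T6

No — bags containing vertex h are not connected in the tree.

A tree decomposition must satisfy three properties: every vertex lies in some bag; for every edge, both endpoints lie together in some bag; and for every vertex, the bags containing it form a connected subtree. Here bags containing vertex h are not connected in the tree, so the decomposition is invalid.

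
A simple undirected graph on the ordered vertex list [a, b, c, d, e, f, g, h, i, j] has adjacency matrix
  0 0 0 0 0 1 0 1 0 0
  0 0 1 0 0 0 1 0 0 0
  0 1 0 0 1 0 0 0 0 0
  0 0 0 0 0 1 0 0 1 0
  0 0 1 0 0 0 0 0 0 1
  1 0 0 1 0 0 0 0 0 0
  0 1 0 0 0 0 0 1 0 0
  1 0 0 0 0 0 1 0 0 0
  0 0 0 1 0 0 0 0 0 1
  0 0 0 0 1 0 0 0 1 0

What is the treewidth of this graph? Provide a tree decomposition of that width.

Treewidth 2.
One such decomposition:
Bags: B1 = {d, i, j}  B2 = {d, e, j}  B3 = {c, d, e}  B4 = {b, c, d}  B5 = {b, d, g}  B6 = {d, g, h}  B7 = {a, d, h}  B8 = {a, d, f}
Tree: B1–B2, B2–B3, B3–B4, B4–B5, B5–B6, B6–B7, B7–B8

Each bag holds 3 vertices, so the decomposition has width 2, which upper-bounds the treewidth. For the lower bound, G contains the cycle d–i–j–e–c–b–g–h–a–f–d, so G is not a forest; only forests have treewidth ≤ 1, hence tw(G) ≥ 2. The upper and lower bounds meet at 2, so that is the treewidth.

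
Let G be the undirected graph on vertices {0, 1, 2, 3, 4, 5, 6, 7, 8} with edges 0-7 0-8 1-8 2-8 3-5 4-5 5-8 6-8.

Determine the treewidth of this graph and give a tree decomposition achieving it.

Treewidth 1.
One such decomposition:
Bags: B1 = {6, 8}  B2 = {1, 8}  B3 = {0, 8}  B4 = {5, 8}  B5 = {4, 5}  B6 = {3, 5}  B7 = {0, 7}  B8 = {2, 8}
Tree: B1–B2, B2–B3, B2–B4, B4–B5, B5–B6, B3–B7, B4–B8

Every bag has size at most 2, so the width is 2 − 1 = 1 and tw(G) ≤ 1. Since G has at least one edge (e.g. 8–6), it is not an edgeless graph, so tw(G) ≥ 1. Combining the bounds, tw(G) = 1.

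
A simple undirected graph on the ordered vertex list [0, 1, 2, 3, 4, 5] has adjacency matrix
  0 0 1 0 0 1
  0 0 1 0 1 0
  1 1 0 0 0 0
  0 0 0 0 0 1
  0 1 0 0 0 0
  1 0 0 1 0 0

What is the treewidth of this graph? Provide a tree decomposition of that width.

The largest bag has 2 vertices, giving width 1; this decomposition certifies tw(G) ≤ 1. Since G has at least one edge (e.g. 4–1), it is not an edgeless graph, so tw(G) ≥ 1. Combining the bounds, tw(G) = 1.

Treewidth 1.
One such decomposition:
Bags: B1 = {1, 4}  B2 = {1, 2}  B3 = {0, 2}  B4 = {0, 5}  B5 = {3, 5}
Tree: B1–B2, B2–B3, B3–B4, B4–B5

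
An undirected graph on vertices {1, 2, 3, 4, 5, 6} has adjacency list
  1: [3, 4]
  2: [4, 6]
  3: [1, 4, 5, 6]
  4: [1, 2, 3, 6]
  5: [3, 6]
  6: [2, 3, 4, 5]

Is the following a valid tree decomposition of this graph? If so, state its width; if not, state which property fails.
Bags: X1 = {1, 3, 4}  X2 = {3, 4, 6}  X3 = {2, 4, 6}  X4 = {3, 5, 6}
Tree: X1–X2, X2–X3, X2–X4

Yes; width 2.

Checking the three conditions: (i) the bags cover all of {1, 2, 3, 4, 5, 6}; (ii) for each edge, some bag contains both endpoints; (iii) the bags containing any fixed vertex form a subtree. All hold, so the decomposition is valid with width 3 − 1 = 2.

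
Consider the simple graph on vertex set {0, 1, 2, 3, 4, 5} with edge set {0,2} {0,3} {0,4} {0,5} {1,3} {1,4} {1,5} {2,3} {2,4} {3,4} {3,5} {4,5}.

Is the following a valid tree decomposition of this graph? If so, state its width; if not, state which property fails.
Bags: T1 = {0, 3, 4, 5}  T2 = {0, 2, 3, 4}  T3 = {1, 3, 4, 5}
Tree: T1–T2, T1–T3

Yes; width 3.

Every vertex of G appears in some bag (union = {0, 1, 2, 3, 4, 5}); every edge is covered by a bag; and for each vertex v the set of bags containing v is connected in the bag tree. The decomposition is therefore valid. The largest bag has 4 vertices, so the width is 3.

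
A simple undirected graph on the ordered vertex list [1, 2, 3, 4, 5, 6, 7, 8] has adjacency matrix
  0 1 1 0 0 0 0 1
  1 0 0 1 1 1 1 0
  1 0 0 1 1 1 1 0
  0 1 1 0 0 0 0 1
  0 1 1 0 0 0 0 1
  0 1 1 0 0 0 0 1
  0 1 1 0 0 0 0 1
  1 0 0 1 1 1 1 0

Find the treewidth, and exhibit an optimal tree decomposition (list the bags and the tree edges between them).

Treewidth 3.
One optimal decomposition is:
Bags: B1 = {2, 3, 5, 8}  B2 = {2, 3, 4, 8}  B3 = {1, 2, 3, 8}  B4 = {2, 3, 6, 8}  B5 = {2, 3, 7, 8}
Tree: B1–B2, B2–B3, B3–B4, B4–B5

Every bag has size at most 4, so the width is 4 − 1 = 3 and tw(G) ≤ 3. For the lower bound: the 4 vertex sets {5,8}, {2,4}, {3}, {1} are disjoint, each induces a connected subgraph, and every pair is joined by at least one edge of G. Contracting each set to a single vertex therefore yields K_{4} as a minor, and since treewidth is minor-monotone, tw(G) ≥ tw(K_{4}) = 3. Combining the bounds, tw(G) = 3.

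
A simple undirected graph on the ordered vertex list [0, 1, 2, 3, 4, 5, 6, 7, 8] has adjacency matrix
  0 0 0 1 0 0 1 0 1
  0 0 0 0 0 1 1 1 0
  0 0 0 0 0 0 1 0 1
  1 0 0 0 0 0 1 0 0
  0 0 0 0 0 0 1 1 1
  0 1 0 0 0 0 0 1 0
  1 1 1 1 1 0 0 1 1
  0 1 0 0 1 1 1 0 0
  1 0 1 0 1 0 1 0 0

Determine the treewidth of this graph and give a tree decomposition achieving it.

Treewidth 2.
One optimal decomposition is:
Bags: B1 = {0, 6, 8}  B2 = {4, 6, 8}  B3 = {0, 3, 6}  B4 = {2, 6, 8}  B5 = {4, 6, 7}  B6 = {1, 6, 7}  B7 = {1, 5, 7}
Tree: B1–B2, B1–B3, B1–B4, B2–B5, B5–B6, B6–B7

The largest bag has 3 vertices, giving width 2; this decomposition certifies tw(G) ≤ 2. For the lower bound, the 3 vertices {1, 5, 7} are pairwise adjacent, and any tree decomposition puts a clique entirely inside one bag — forcing width ≥ 2. Therefore the treewidth is 2.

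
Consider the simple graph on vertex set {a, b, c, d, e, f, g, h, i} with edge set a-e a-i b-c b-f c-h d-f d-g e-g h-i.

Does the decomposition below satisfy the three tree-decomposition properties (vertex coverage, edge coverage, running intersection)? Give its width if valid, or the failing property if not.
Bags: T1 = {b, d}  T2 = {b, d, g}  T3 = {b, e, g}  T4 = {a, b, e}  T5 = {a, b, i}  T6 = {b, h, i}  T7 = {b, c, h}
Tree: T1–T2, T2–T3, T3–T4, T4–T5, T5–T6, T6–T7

A tree decomposition must satisfy three properties: every vertex lies in some bag; for every edge, both endpoints lie together in some bag; and for every vertex, the bags containing it form a connected subtree. Here vertex f appears in no bag, so the decomposition is invalid.

No — vertex f appears in no bag.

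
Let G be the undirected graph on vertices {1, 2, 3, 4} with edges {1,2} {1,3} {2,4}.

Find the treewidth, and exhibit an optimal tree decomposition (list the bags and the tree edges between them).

Every bag has size at most 2, so the width is 2 − 1 = 1 and tw(G) ≤ 1. Any graph with an edge has treewidth ≥ 1, and G has the edge 3–1. The upper and lower bounds meet at 1, so that is the treewidth.

Treewidth 1.
One optimal decomposition is:
Bags: B1 = {1, 3}  B2 = {1, 2}  B3 = {2, 4}
Tree: B1–B2, B2–B3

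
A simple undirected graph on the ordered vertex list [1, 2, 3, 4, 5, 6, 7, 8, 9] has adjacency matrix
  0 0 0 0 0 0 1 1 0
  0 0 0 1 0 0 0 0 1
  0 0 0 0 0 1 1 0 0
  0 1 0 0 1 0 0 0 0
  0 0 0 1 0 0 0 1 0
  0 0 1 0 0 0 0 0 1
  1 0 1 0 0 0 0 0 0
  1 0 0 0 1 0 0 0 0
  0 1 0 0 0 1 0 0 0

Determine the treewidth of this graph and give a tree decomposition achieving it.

Each bag holds 3 vertices, so the decomposition has width 2, which upper-bounds the treewidth. The edges 2–4–5–8–1–7–3–6–9–2 form a cycle, so G is not a tree and its treewidth is at least 2. The upper and lower bounds meet at 2, so that is the treewidth.

Treewidth 2.
One optimal decomposition is:
Bags: B1 = {2, 4, 5}  B2 = {2, 5, 8}  B3 = {1, 2, 8}  B4 = {1, 2, 7}  B5 = {2, 3, 7}  B6 = {2, 3, 6}  B7 = {2, 6, 9}
Tree: B1–B2, B2–B3, B3–B4, B4–B5, B5–B6, B6–B7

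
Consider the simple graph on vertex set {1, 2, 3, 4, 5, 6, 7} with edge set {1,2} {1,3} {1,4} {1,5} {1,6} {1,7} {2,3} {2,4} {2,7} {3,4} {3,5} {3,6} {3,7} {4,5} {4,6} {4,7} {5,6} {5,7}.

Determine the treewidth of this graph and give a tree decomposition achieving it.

The largest bag has 5 vertices, giving width 4; this decomposition certifies tw(G) ≤ 4. On the other hand G contains the 5-clique {1, 2, 3, 4, 7}. A clique must lie in a single bag of any decomposition, so no decomposition can have width below 4. Combining the bounds, tw(G) = 4.

Treewidth 4.
Bags: B1 = {1, 3, 4, 5, 7}  B2 = {1, 3, 4, 5, 6}  B3 = {1, 2, 3, 4, 7}
Tree: B1–B2, B1–B3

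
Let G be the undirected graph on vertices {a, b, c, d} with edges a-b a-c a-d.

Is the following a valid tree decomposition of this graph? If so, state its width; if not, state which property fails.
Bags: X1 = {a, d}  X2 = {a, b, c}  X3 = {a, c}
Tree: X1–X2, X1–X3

No — bags containing vertex c are not connected in the tree.

A tree decomposition must satisfy three properties: every vertex lies in some bag; for every edge, both endpoints lie together in some bag; and for every vertex, the bags containing it form a connected subtree. Here bags containing vertex c are not connected in the tree, so the decomposition is invalid.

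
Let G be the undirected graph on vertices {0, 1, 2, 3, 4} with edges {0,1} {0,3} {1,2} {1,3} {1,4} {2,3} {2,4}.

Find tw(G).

A width-2 tree decomposition is:
Bags: B1 = {0, 1, 3}  B2 = {1, 2, 3}  B3 = {1, 2, 4}
Tree: B1–B2, B2–B3
Each bag holds 3 vertices, so the decomposition has width 2, which upper-bounds the treewidth. On the other hand G contains the 3-clique {0, 1, 3}. A clique must lie in a single bag of any decomposition, so no decomposition can have width below 2. The upper and lower bounds meet at 2, so that is the treewidth.

2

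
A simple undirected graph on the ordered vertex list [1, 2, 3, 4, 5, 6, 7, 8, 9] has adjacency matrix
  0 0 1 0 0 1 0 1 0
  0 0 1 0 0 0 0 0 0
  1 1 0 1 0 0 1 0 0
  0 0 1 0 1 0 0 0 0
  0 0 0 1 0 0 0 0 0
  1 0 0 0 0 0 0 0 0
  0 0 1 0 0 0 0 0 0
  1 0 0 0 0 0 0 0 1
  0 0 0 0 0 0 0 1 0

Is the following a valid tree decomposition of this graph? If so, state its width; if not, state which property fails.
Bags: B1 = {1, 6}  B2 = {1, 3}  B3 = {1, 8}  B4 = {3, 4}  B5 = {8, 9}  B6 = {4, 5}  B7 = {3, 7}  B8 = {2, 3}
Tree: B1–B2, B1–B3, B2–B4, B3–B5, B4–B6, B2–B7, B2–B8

Yes; width 1.

Every vertex of G appears in some bag (union = {1, 2, 3, 4, 5, 6, 7, 8, 9}); every edge is covered by a bag; and for each vertex v the set of bags containing v is connected in the bag tree. The decomposition is therefore valid. The largest bag has 2 vertices, so the width is 1.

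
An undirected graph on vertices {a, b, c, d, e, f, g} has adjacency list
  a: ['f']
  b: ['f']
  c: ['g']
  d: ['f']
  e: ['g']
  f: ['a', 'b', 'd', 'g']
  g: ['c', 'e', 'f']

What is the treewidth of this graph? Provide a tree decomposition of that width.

Treewidth 1.
Bags: B1 = {f, g}  B2 = {c, g}  B3 = {b, f}  B4 = {a, f}  B5 = {d, f}  B6 = {e, g}
Tree: B1–B2, B1–B3, B3–B4, B3–B5, B2–B6

Each bag holds 2 vertices, so the decomposition has width 1, which upper-bounds the treewidth. Since G has at least one edge (e.g. g–f), it is not an edgeless graph, so tw(G) ≥ 1. The upper and lower bounds meet at 1, so that is the treewidth.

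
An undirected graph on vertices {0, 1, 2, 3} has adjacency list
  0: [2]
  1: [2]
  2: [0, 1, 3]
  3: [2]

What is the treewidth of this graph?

A width-1 tree decomposition is:
Bags: B1 = {2, 3}  B2 = {1, 2}  B3 = {0, 2}
Tree: B1–B2, B2–B3
Each bag holds 2 vertices, so the decomposition has width 1, which upper-bounds the treewidth. G has an edge, so its treewidth is at least 1. Hence tw(G) = 1 exactly.

1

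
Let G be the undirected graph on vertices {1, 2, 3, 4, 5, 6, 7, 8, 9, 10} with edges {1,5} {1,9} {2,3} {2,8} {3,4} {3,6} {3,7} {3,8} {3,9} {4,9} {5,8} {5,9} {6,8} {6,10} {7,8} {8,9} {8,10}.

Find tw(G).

A width-2 tree decomposition is:
Bags: B1 = {3, 7, 8}  B2 = {2, 3, 8}  B3 = {3, 8, 9}  B4 = {3, 4, 9}  B5 = {3, 6, 8}  B6 = {6, 8, 10}  B7 = {5, 8, 9}  B8 = {1, 5, 9}
Tree: B1–B2, B1–B3, B3–B4, B2–B5, B5–B6, B3–B7, B7–B8
Each bag holds 3 vertices, so the decomposition has width 2, which upper-bounds the treewidth. Conversely, {6, 8, 10} is a clique of size 3, and the vertices of any clique must share a bag in every tree decomposition; so some bag has ≥ 3 vertices and tw(G) ≥ 2. Hence tw(G) = 2 exactly.

2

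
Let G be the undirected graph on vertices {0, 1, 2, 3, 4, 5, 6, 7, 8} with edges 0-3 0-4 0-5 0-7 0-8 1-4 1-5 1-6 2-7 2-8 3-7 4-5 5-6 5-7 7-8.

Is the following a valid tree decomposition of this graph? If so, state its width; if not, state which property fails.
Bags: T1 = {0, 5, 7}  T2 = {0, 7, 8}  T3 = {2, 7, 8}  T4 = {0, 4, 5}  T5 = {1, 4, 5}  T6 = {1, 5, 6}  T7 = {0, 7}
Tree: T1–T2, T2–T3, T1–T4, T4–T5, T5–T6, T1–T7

A tree decomposition must satisfy three properties: every vertex lies in some bag; for every edge, both endpoints lie together in some bag; and for every vertex, the bags containing it form a connected subtree. Here vertex 3 appears in no bag, so the decomposition is invalid.

No — vertex 3 appears in no bag.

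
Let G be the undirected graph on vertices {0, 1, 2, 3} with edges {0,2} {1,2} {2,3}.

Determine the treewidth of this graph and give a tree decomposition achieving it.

Treewidth 1.
One such decomposition:
Bags: B1 = {0, 2}  B2 = {2, 3}  B3 = {1, 2}
Tree: B1–B2, B2–B3

Every bag has size at most 2, so the width is 2 − 1 = 1 and tw(G) ≤ 1. G has an edge, so its treewidth is at least 1. Therefore the treewidth is 1.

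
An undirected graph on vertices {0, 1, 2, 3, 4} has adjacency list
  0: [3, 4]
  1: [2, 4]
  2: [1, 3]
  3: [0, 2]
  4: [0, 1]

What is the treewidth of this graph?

2

A width-2 tree decomposition is:
Bags: B1 = {1, 2, 4}  B2 = {0, 2, 4}  B3 = {0, 2, 3}
Tree: B1–B2, B2–B3
Every bag has size at most 3, so the width is 3 − 1 = 2 and tw(G) ≤ 2. For the lower bound, G contains the cycle 2–1–4–0–3–2, so G is not a forest; only forests have treewidth ≤ 1, hence tw(G) ≥ 2. Therefore the treewidth is 2.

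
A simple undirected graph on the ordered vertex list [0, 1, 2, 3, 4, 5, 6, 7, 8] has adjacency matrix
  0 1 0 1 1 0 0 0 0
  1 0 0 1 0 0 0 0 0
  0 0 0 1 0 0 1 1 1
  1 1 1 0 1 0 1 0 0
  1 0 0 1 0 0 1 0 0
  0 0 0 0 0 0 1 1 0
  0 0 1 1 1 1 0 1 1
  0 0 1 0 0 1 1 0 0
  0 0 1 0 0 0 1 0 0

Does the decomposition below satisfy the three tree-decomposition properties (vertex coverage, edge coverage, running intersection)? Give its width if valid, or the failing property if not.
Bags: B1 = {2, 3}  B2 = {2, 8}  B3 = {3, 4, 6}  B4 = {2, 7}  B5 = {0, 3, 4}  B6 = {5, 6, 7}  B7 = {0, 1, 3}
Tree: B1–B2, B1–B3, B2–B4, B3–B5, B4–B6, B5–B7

A tree decomposition must satisfy three properties: every vertex lies in some bag; for every edge, both endpoints lie together in some bag; and for every vertex, the bags containing it form a connected subtree. Here edge (6,2) lies in no bag, so the decomposition is invalid.

No — edge (6,2) lies in no bag.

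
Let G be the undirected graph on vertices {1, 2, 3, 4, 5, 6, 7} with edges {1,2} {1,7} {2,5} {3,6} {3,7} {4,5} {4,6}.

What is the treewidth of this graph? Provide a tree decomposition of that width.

Every bag has size at most 3, so the width is 3 − 1 = 2 and tw(G) ≤ 2. Since 6–4–5–2–1–7–3–6 is a cycle in G, G is not acyclic. Forests are exactly the graphs of treewidth ≤ 1, so tw(G) ≥ 2. Combining the bounds, tw(G) = 2.

Treewidth 2.
Bags: B1 = {4, 5, 6}  B2 = {2, 5, 6}  B3 = {1, 2, 6}  B4 = {1, 6, 7}  B5 = {3, 6, 7}
Tree: B1–B2, B2–B3, B3–B4, B4–B5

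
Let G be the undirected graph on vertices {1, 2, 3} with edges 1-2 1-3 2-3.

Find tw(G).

2

A width-2 tree decomposition is:
Bags: B1 = {1, 2, 3}
Tree: (single bag)
With just one bag of size 3, the width is 3 − 1 = 2, so tw(G) ≤ 2. For the lower bound, the 3 vertices {1, 2, 3} are pairwise adjacent, and any tree decomposition puts a clique entirely inside one bag — forcing width ≥ 2. Hence tw(G) = 2 exactly.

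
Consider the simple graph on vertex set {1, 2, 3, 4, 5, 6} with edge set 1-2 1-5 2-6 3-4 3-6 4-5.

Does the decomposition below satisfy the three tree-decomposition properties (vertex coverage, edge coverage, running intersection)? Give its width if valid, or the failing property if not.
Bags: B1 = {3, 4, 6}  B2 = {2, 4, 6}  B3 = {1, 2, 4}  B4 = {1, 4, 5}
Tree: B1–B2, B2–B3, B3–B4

Checking the three conditions: (i) the bags cover all of {1, 2, 3, 4, 5, 6}; (ii) for each edge, some bag contains both endpoints; (iii) the bags containing any fixed vertex form a subtree. All hold, so the decomposition is valid with width 3 − 1 = 2.

Yes; width 2.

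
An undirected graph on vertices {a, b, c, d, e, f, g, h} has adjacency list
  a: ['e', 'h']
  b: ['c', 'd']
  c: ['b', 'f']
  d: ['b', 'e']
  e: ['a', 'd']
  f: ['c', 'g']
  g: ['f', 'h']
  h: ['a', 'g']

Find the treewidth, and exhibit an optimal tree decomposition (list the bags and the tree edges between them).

Treewidth 2.
One such decomposition:
Bags: B1 = {b, d, e}  B2 = {b, c, e}  B3 = {c, e, f}  B4 = {e, f, g}  B5 = {e, g, h}  B6 = {a, e, h}
Tree: B1–B2, B2–B3, B3–B4, B4–B5, B5–B6

The largest bag has 3 vertices, giving width 2; this decomposition certifies tw(G) ≤ 2. Since e–d–b–c–f–g–h–a–e is a cycle in G, G is not acyclic. Forests are exactly the graphs of treewidth ≤ 1, so tw(G) ≥ 2. Combining the bounds, tw(G) = 2.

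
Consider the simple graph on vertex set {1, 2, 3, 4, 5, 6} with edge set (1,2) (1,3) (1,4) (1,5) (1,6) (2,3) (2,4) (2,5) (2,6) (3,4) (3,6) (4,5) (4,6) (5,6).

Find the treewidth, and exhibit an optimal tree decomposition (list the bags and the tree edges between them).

Each bag holds 5 vertices, so the decomposition has width 4, which upper-bounds the treewidth. On the other hand G contains the 5-clique {1, 2, 3, 4, 6}. A clique must lie in a single bag of any decomposition, so no decomposition can have width below 4. The upper and lower bounds meet at 4, so that is the treewidth.

Treewidth 4.
One optimal decomposition is:
Bags: B1 = {1, 2, 3, 4, 6}  B2 = {1, 2, 4, 5, 6}
Tree: B1–B2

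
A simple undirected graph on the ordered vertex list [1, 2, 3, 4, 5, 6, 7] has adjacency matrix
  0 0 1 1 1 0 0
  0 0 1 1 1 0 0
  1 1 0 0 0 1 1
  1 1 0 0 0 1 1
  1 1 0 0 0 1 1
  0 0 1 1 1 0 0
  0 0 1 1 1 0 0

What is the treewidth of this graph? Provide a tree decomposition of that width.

Every bag has size at most 4, so the width is 4 − 1 = 3 and tw(G) ≤ 3. For the lower bound: the 4 vertex sets {4,7}, {1,5}, {3}, {6} are disjoint, each induces a connected subgraph, and every pair is joined by at least one edge of G. Contracting each set to a single vertex therefore yields K_{4} as a minor, and since treewidth is minor-monotone, tw(G) ≥ tw(K_{4}) = 3. Hence tw(G) = 3 exactly.

Treewidth 3.
One optimal decomposition is:
Bags: B1 = {3, 4, 5, 7}  B2 = {1, 3, 4, 5}  B3 = {3, 4, 5, 6}  B4 = {2, 3, 4, 5}
Tree: B1–B2, B2–B3, B3–B4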